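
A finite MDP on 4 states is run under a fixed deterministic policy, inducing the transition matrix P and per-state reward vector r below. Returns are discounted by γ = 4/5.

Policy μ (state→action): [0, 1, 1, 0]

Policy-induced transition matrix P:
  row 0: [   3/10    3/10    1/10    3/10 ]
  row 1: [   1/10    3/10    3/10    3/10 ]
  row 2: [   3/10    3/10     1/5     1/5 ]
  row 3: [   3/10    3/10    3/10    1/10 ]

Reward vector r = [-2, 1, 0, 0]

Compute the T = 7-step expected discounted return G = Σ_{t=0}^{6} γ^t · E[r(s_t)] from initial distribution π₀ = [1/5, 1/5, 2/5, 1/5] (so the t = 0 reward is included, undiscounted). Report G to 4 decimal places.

t=0: π = [0.2000, 0.2000, 0.4000, 0.2000], E[r] = -0.2000, γ^t·E[r] = -0.200000, running G = -0.200000
t=1: π = [0.2600, 0.3000, 0.2200, 0.2200], E[r] = -0.2200, γ^t·E[r] = -0.176000, running G = -0.376000
t=2: π = [0.2400, 0.3000, 0.2260, 0.2340], E[r] = -0.1800, γ^t·E[r] = -0.115200, running G = -0.491200
t=3: π = [0.2400, 0.3000, 0.2294, 0.2306], E[r] = -0.1800, γ^t·E[r] = -0.092160, running G = -0.583360
t=4: π = [0.2400, 0.3000, 0.2291, 0.2309], E[r] = -0.1800, γ^t·E[r] = -0.073728, running G = -0.657088
t=5: π = [0.2400, 0.3000, 0.2291, 0.2309], E[r] = -0.1800, γ^t·E[r] = -0.058982, running G = -0.716070
t=6: π = [0.2400, 0.3000, 0.2291, 0.2309], E[r] = -0.1800, γ^t·E[r] = -0.047186, running G = -0.763256

G = -0.7633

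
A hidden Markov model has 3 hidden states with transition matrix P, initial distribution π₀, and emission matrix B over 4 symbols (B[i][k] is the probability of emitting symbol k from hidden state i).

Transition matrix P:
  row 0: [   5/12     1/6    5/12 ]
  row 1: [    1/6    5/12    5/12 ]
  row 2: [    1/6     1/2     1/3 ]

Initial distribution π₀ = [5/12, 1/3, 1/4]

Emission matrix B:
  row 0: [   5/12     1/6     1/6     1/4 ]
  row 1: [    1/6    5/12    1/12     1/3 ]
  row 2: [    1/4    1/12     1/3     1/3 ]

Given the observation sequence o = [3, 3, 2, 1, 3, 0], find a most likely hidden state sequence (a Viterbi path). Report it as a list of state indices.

path = [1, 1, 2, 1, 1, 2]

t=0: δ = [1.042e-01, 1.111e-01, 8.333e-02]  (obs o_0=3)
t=1: δ = [1.085e-02, 1.543e-02, 1.543e-02]  ψ = [0, 1, 1]  (obs o_1=3)
t=2: δ = [7.535e-04, 6.430e-04, 2.143e-03]  ψ = [0, 2, 1]  (obs o_2=2)
t=3: δ = [5.954e-05, 4.465e-04, 5.954e-05]  ψ = [2, 2, 2]  (obs o_3=1)
t=4: δ = [1.861e-05, 6.202e-05, 6.202e-05]  ψ = [1, 1, 1]  (obs o_4=3)
t=5: δ = [4.307e-06, 5.168e-06, 6.460e-06]  ψ = [1, 2, 1]  (obs o_5=0)
backtrack: best end state = 2; path = [1, 1, 2, 1, 1, 2]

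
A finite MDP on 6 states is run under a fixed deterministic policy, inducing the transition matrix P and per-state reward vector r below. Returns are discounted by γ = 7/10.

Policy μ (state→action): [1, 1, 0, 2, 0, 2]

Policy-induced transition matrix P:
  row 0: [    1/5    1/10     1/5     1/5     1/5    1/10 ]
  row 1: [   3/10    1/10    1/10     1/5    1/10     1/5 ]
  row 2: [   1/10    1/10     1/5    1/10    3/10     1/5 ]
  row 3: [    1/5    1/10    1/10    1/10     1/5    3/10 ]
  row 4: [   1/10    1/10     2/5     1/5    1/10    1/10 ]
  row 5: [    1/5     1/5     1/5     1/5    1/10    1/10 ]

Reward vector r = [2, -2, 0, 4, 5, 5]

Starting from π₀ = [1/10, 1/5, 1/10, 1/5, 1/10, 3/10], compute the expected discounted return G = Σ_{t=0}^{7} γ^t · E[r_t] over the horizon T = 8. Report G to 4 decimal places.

G = 7.8528

t=0: π = [0.1000, 0.2000, 0.1000, 0.2000, 0.1000, 0.3000], E[r] = 2.6000, γ^t·E[r] = 2.600000, running G = 2.600000
t=1: π = [0.2000, 0.1300, 0.1800, 0.1700, 0.1500, 0.1700], E[r] = 2.4200, γ^t·E[r] = 1.694000, running G = 4.294000
t=2: π = [0.1800, 0.1170, 0.2000, 0.1650, 0.1730, 0.1650], E[r] = 2.4760, γ^t·E[r] = 1.213240, running G = 5.507240
t=3: π = [0.1744, 0.1165, 0.2064, 0.1635, 0.1745, 0.1647], E[r] = 2.4658, γ^t·E[r] = 0.845769, running G = 6.353009
t=4: π = [0.1736, 0.1165, 0.2069, 0.1630, 0.1751, 0.1650], E[r] = 2.4665, γ^t·E[r] = 0.592211, running G = 6.945221
t=5: π = [0.1735, 0.1165, 0.2071, 0.1630, 0.1750, 0.1649], E[r] = 2.4658, γ^t·E[r] = 0.414430, running G = 7.359651
t=6: π = [0.1734, 0.1165, 0.2071, 0.1630, 0.1751, 0.1650], E[r] = 2.4659, γ^t·E[r] = 0.290116, running G = 7.649767
t=7: π = [0.1734, 0.1165, 0.2071, 0.1630, 0.1751, 0.1650], E[r] = 2.4659, γ^t·E[r] = 0.203078, running G = 7.852845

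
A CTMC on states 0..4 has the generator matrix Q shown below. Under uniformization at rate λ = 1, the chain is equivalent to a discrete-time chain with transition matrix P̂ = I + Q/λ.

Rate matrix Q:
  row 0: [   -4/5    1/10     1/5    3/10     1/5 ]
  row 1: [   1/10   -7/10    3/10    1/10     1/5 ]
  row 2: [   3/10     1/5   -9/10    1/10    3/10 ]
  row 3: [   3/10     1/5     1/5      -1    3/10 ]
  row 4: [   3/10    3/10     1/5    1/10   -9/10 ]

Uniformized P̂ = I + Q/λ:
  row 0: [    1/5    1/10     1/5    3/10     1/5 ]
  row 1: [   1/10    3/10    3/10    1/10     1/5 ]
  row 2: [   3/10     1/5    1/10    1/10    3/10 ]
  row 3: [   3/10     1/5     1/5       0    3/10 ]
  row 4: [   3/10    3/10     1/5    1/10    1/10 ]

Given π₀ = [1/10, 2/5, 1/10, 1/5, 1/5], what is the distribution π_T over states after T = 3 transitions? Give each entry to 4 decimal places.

t=0: π = [0.1000, 0.4000, 0.1000, 0.2000, 0.2000]
t=1: π = [0.2100, 0.2500, 0.2300, 0.1000, 0.2100]
t=2: π = [0.2290, 0.2250, 0.2020, 0.1320, 0.2120]
t=3: π = [0.2321, 0.2208, 0.2023, 0.1326, 0.2122]

π = [0.2321, 0.2208, 0.2023, 0.1326, 0.2122]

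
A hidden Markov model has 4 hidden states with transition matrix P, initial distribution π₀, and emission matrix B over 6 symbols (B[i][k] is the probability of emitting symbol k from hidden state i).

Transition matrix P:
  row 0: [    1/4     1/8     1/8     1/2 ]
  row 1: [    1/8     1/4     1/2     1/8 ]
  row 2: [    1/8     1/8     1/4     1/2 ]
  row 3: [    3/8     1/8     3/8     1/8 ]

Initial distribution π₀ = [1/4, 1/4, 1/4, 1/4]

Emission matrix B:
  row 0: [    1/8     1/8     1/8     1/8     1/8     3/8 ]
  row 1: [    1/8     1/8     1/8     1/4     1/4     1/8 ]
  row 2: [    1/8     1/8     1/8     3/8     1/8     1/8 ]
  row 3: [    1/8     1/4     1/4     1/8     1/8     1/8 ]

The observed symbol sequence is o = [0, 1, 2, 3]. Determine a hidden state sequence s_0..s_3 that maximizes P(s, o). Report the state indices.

path = [1, 2, 3, 2]

t=0: δ = [3.125e-02, 3.125e-02, 3.125e-02, 3.125e-02]  (obs o_0=0)
t=1: δ = [1.465e-03, 9.766e-04, 1.953e-03, 3.906e-03]  ψ = [3, 1, 1, 0]  (obs o_1=1)
t=2: δ = [1.831e-04, 6.104e-05, 1.831e-04, 2.441e-04]  ψ = [3, 3, 3, 2]  (obs o_2=2)
t=3: δ = [1.144e-05, 7.629e-06, 3.433e-05, 1.144e-05]  ψ = [3, 3, 3, 0]  (obs o_3=3)
backtrack: best end state = 2; path = [1, 2, 3, 2]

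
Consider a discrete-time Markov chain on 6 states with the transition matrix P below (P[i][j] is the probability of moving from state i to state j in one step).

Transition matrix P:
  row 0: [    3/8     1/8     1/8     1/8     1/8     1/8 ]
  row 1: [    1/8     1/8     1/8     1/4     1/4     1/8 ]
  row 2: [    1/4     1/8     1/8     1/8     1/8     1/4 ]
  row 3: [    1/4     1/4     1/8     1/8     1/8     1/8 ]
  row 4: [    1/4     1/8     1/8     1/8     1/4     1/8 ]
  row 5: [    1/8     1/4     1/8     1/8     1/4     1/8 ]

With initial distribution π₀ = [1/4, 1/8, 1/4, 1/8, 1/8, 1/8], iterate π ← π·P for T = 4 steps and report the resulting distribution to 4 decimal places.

t=0: π = [0.2500, 0.1250, 0.2500, 0.1250, 0.1250, 0.1250]
t=1: π = [0.2500, 0.1563, 0.1250, 0.1406, 0.1719, 0.1563]
t=2: π = [0.2422, 0.1621, 0.1250, 0.1445, 0.1855, 0.1406]
t=3: π = [0.2424, 0.1606, 0.1250, 0.1453, 0.1860, 0.1406]
t=4: π = [0.2426, 0.1607, 0.1250, 0.1451, 0.1859, 0.1406]

π = [0.2426, 0.1607, 0.1250, 0.1451, 0.1859, 0.1406]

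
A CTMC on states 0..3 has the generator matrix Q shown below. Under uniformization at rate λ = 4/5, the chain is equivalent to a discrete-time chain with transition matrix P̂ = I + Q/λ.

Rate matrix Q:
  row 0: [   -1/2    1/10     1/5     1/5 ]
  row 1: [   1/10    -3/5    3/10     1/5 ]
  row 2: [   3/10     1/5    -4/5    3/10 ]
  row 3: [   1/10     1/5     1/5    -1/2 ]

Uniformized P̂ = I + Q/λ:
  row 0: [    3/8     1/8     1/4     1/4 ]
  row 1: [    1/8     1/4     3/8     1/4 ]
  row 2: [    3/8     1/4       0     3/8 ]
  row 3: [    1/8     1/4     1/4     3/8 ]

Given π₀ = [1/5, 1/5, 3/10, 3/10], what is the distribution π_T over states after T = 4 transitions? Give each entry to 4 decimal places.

π = [0.2404, 0.2198, 0.2225, 0.3173]

t=0: π = [0.2000, 0.2000, 0.3000, 0.3000]
t=1: π = [0.2500, 0.2250, 0.2000, 0.3250]
t=2: π = [0.2375, 0.2188, 0.2281, 0.3156]
t=3: π = [0.2414, 0.2203, 0.2203, 0.3180]
t=4: π = [0.2404, 0.2198, 0.2225, 0.3173]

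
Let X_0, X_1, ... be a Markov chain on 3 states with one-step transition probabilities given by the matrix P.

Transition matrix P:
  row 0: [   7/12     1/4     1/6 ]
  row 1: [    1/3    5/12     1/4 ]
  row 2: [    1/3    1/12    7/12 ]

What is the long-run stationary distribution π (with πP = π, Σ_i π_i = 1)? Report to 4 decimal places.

π = [0.4444, 0.2361, 0.3194]

Balance equations π_j = Σ_i π_i·P[i][j]:
  π_0 = 7/12·π_0 + 1/3·π_1 + 1/3·π_2
  π_1 = 1/4·π_0 + 5/12·π_1 + 1/12·π_2
  normalize: π_0 + π_1 + π_2 = 1
Solving the linear system gives exactly π = [4/9, 17/72, 23/72].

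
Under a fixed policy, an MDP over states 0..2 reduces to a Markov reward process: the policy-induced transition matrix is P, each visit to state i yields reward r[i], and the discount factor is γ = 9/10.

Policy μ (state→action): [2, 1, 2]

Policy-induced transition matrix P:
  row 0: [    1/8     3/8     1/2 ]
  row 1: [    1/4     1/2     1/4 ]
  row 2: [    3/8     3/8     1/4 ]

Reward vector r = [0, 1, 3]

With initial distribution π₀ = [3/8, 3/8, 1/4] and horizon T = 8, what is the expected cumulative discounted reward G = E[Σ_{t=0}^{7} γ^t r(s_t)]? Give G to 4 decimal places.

G = 7.6262

t=0: π = [0.3750, 0.3750, 0.2500], E[r] = 1.1250, γ^t·E[r] = 1.125000, running G = 1.125000
t=1: π = [0.2344, 0.4219, 0.3438], E[r] = 1.4531, γ^t·E[r] = 1.307813, running G = 2.432813
t=2: π = [0.2637, 0.4277, 0.3086], E[r] = 1.3535, γ^t·E[r] = 1.096348, running G = 3.529160
t=3: π = [0.2556, 0.4285, 0.3159], E[r] = 1.3762, γ^t·E[r] = 1.003265, running G = 4.532425
t=4: π = [0.2575, 0.4286, 0.3139], E[r] = 1.3703, γ^t·E[r] = 0.899034, running G = 5.431459
t=5: π = [0.2570, 0.4286, 0.3144], E[r] = 1.3717, γ^t·E[r] = 0.809989, running G = 6.241448
t=6: π = [0.2572, 0.4286, 0.3143], E[r] = 1.3714, γ^t·E[r] = 0.728795, running G = 6.970242
t=7: π = [0.2571, 0.4286, 0.3143], E[r] = 1.3714, γ^t·E[r] = 0.655959, running G = 7.626201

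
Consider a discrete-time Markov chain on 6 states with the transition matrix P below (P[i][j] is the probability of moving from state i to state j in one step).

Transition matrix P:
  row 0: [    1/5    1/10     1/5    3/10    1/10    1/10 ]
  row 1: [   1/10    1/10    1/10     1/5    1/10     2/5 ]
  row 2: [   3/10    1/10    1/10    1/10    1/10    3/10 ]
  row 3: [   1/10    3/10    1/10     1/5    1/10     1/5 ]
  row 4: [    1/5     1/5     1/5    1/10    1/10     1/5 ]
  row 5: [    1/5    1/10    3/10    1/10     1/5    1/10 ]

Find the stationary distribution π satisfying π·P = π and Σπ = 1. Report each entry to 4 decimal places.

π = [0.1858, 0.1458, 0.1721, 0.1686, 0.1207, 0.2071]

Balance equations π_j = Σ_i π_i·P[i][j]:
  π_0 = 1/5·π_0 + 1/10·π_1 + 3/10·π_2 + 1/10·π_3 + 1/5·π_4 + 1/5·π_5
  π_1 = 1/10·π_0 + 1/10·π_1 + 1/10·π_2 + 3/10·π_3 + 1/5·π_4 + 1/10·π_5
  π_2 = 1/5·π_0 + 1/10·π_1 + 1/10·π_2 + 1/10·π_3 + 1/5·π_4 + 3/10·π_5
  π_3 = 3/10·π_0 + 1/5·π_1 + 1/10·π_2 + 1/5·π_3 + 1/10·π_4 + 1/10·π_5
  π_4 = 1/10·π_0 + 1/10·π_1 + 1/10·π_2 + 1/10·π_3 + 1/10·π_4 + 1/5·π_5
  normalize: π_0 + π_1 + π_2 + π_3 + π_4 + π_5 = 1
Solving the linear system gives exactly π = [295/1588, 17595/120688, 10383/60344, 20347/120688, 1821/15086, 1562/7543].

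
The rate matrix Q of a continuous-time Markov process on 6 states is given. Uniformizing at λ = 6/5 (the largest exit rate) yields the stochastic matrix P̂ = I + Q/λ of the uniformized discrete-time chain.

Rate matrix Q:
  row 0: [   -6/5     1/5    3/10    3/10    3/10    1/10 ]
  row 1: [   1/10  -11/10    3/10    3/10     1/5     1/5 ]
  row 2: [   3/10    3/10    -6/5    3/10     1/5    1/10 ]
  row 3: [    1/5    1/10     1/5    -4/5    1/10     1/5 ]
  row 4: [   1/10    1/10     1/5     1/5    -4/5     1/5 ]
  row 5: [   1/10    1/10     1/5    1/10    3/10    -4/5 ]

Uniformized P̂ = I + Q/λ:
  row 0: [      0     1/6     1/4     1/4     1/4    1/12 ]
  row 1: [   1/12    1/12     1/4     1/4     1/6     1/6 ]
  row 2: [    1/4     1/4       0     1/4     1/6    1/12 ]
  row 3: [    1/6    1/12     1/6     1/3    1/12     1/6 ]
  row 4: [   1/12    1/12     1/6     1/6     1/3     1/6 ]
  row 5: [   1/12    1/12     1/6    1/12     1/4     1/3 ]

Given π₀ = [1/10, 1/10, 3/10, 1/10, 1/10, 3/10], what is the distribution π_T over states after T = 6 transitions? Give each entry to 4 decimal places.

π = [0.1186, 0.1199, 0.1599, 0.2226, 0.2068, 0.1722]

t=0: π = [0.1000, 0.1000, 0.3000, 0.1000, 0.1000, 0.3000]
t=1: π = [0.1333, 0.1417, 0.1333, 0.2000, 0.2083, 0.1833]
t=2: π = [0.1111, 0.1167, 0.1674, 0.2188, 0.2111, 0.1750]
t=3: π = [0.1202, 0.1205, 0.1578, 0.2215, 0.2075, 0.1726]
t=4: π = [0.1181, 0.1196, 0.1604, 0.2224, 0.2072, 0.1723]
t=5: π = [0.1188, 0.1199, 0.1597, 0.2226, 0.2069, 0.1722]
t=6: π = [0.1186, 0.1199, 0.1599, 0.2226, 0.2068, 0.1722]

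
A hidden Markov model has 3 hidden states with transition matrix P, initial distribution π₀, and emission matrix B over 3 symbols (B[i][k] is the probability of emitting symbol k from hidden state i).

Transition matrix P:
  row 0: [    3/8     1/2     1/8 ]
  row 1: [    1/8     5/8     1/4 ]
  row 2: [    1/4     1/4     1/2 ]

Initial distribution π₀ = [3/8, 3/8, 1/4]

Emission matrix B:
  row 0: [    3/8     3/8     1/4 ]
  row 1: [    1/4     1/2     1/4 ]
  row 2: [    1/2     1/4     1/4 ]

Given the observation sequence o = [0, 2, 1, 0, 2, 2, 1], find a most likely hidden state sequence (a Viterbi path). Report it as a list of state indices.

t=0: δ = [1.406e-01, 9.375e-02, 1.250e-01]  (obs o_0=0)
t=1: δ = [1.318e-02, 1.758e-02, 1.562e-02]  ψ = [0, 0, 2]  (obs o_1=2)
t=2: δ = [1.854e-03, 5.493e-03, 1.953e-03]  ψ = [0, 1, 2]  (obs o_2=1)
t=3: δ = [2.607e-04, 8.583e-04, 6.866e-04]  ψ = [0, 1, 1]  (obs o_3=0)
t=4: δ = [4.292e-05, 1.341e-04, 8.583e-05]  ψ = [2, 1, 2]  (obs o_4=2)
t=5: δ = [5.364e-06, 2.095e-05, 1.073e-05]  ψ = [2, 1, 2]  (obs o_5=2)
t=6: δ = [1.006e-06, 6.548e-06, 1.341e-06]  ψ = [2, 1, 2]  (obs o_6=1)
backtrack: best end state = 1; path = [0, 1, 1, 1, 1, 1, 1]

path = [0, 1, 1, 1, 1, 1, 1]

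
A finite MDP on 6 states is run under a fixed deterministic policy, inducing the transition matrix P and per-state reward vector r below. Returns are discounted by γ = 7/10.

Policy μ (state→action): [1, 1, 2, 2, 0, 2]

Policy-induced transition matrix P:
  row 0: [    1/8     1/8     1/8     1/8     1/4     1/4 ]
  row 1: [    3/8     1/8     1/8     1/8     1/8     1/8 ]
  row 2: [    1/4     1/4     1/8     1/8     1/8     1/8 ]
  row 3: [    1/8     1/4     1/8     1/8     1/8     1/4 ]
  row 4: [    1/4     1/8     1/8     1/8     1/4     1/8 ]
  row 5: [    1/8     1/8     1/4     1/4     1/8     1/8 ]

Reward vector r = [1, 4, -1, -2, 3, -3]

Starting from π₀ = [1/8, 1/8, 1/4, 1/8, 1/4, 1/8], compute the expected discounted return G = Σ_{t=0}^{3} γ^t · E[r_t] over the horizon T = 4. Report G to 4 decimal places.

G = 1.2251

t=0: π = [0.1250, 0.1250, 0.2500, 0.1250, 0.2500, 0.1250], E[r] = 0.5000, γ^t·E[r] = 0.500000, running G = 0.500000
t=1: π = [0.2188, 0.1719, 0.1406, 0.1406, 0.1719, 0.1563], E[r] = 0.5313, γ^t·E[r] = 0.371875, running G = 0.871875
t=2: π = [0.2070, 0.1602, 0.1445, 0.1445, 0.1738, 0.1699], E[r] = 0.4258, γ^t·E[r] = 0.208633, running G = 1.080508
t=3: π = [0.2048, 0.1611, 0.1462, 0.1462, 0.1726, 0.1689], E[r] = 0.4216, γ^t·E[r] = 0.144619, running G = 1.225127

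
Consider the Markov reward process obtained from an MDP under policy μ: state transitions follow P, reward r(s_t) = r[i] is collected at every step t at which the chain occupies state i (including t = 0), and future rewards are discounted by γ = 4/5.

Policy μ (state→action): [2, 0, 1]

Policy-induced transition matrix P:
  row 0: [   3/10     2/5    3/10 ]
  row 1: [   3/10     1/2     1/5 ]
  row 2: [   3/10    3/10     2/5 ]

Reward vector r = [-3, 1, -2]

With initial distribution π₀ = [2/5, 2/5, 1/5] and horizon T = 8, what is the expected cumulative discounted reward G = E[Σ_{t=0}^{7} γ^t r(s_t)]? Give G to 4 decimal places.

G = -4.5373

t=0: π = [0.4000, 0.4000, 0.2000], E[r] = -1.2000, γ^t·E[r] = -1.200000, running G = -1.200000
t=1: π = [0.3000, 0.4200, 0.2800], E[r] = -1.0400, γ^t·E[r] = -0.832000, running G = -2.032000
t=2: π = [0.3000, 0.4140, 0.2860], E[r] = -1.0580, γ^t·E[r] = -0.677120, running G = -2.709120
t=3: π = [0.3000, 0.4128, 0.2872], E[r] = -1.0616, γ^t·E[r] = -0.543539, running G = -3.252659
t=4: π = [0.3000, 0.4126, 0.2874], E[r] = -1.0623, γ^t·E[r] = -0.435126, running G = -3.687785
t=5: π = [0.3000, 0.4125, 0.2875], E[r] = -1.0625, γ^t·E[r] = -0.348148, running G = -4.035934
t=6: π = [0.3000, 0.4125, 0.2875], E[r] = -1.0625, γ^t·E[r] = -0.278526, running G = -4.314460
t=7: π = [0.3000, 0.4125, 0.2875], E[r] = -1.0625, γ^t·E[r] = -0.222822, running G = -4.537282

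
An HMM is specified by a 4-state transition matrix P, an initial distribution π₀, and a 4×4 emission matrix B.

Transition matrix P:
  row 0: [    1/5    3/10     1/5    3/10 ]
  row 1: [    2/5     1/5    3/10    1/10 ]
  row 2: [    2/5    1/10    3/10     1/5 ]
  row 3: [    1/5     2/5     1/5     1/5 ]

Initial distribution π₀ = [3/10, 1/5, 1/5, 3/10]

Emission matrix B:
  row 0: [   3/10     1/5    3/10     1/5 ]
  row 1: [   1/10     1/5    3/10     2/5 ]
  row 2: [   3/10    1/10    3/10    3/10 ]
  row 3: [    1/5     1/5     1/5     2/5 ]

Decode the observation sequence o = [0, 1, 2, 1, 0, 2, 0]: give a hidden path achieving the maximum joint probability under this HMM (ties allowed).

t=0: δ = [9.000e-02, 2.000e-02, 6.000e-02, 6.000e-02]  (obs o_0=0)
t=1: δ = [4.800e-03, 5.400e-03, 1.800e-03, 5.400e-03]  ψ = [2, 0, 0, 0]  (obs o_1=1)
t=2: δ = [6.480e-04, 6.480e-04, 4.860e-04, 2.880e-04]  ψ = [1, 3, 1, 0]  (obs o_2=2)
t=3: δ = [5.184e-05, 3.888e-05, 1.944e-05, 3.888e-05]  ψ = [1, 0, 1, 0]  (obs o_3=1)
t=4: δ = [4.666e-06, 1.555e-06, 3.499e-06, 3.110e-06]  ψ = [1, 0, 1, 0]  (obs o_4=0)
t=5: δ = [4.199e-07, 4.199e-07, 3.149e-07, 2.799e-07]  ψ = [2, 0, 2, 0]  (obs o_5=2)
t=6: δ = [5.039e-08, 1.260e-08, 3.779e-08, 2.519e-08]  ψ = [1, 0, 1, 0]  (obs o_6=0)
backtrack: best end state = 0; path = [0, 1, 0, 1, 0, 1, 0]

path = [0, 1, 0, 1, 0, 1, 0]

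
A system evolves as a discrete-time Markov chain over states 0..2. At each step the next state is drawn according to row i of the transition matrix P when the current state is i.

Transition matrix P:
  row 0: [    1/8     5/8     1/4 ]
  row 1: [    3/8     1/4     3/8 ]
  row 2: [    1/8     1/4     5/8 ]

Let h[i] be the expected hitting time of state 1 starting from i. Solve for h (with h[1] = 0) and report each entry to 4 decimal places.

First-step conditioning: h[1] = 0; for i ≠ 1, h[i] = 1 + Σ_k P[i][k]·h[k].
  h[0] = 1 + 1/8·h[0] + 1/4·h[2]
  h[2] = 1 + 1/8·h[0] + 5/8·h[2]
Solving the 2×2 linear system over states ≠ 1 gives exactly h = [40/19, 0, 64/19] (h[1] = 0 is the target).

h = [2.1053, 0.0000, 3.3684]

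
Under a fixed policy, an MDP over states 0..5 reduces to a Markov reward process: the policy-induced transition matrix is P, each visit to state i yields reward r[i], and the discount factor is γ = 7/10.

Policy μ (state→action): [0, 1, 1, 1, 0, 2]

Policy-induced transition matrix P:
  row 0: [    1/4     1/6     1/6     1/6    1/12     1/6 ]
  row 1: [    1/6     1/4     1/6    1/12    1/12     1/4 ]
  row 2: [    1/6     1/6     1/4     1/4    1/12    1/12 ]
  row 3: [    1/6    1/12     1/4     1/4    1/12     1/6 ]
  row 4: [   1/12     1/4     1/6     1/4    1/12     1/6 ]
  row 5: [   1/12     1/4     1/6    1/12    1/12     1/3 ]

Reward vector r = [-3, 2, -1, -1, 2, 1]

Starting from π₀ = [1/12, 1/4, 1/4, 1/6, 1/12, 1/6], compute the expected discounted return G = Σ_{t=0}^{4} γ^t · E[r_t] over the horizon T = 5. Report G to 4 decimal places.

G = 0.0123

t=0: π = [0.0833, 0.2500, 0.2500, 0.1667, 0.0833, 0.1667], E[r] = 0.1667, γ^t·E[r] = 0.166667, running G = 0.166667
t=1: π = [0.1528, 0.1944, 0.2014, 0.1736, 0.0833, 0.1944], E[r] = -0.0833, γ^t·E[r] = -0.058333, running G = 0.108333
t=2: π = [0.1563, 0.1916, 0.1979, 0.1725, 0.0833, 0.1985], E[r] = -0.0909, γ^t·E[r] = -0.044520, running G = 0.063814
t=3: π = [0.1562, 0.1917, 0.1975, 0.1720, 0.0833, 0.1992], E[r] = -0.0887, γ^t·E[r] = -0.030436, running G = 0.033378
t=4: π = [0.1561, 0.1919, 0.1975, 0.1718, 0.0833, 0.1994], E[r] = -0.0879, γ^t·E[r] = -0.021109, running G = 0.012268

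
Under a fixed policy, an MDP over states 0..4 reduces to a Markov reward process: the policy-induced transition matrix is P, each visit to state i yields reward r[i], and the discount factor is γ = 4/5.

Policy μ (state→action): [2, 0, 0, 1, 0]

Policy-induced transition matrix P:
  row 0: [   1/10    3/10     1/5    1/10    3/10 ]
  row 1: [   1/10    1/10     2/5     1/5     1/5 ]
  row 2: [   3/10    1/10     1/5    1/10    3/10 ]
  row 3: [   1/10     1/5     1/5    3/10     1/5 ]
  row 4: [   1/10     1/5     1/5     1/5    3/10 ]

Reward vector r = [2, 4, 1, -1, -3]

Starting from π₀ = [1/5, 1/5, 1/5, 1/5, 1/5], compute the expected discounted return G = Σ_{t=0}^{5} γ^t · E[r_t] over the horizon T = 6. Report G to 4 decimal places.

t=0: π = [0.2000, 0.2000, 0.2000, 0.2000, 0.2000], E[r] = 0.6000, γ^t·E[r] = 0.600000, running G = 0.600000
t=1: π = [0.1400, 0.1800, 0.2400, 0.1800, 0.2600], E[r] = 0.2800, γ^t·E[r] = 0.224000, running G = 0.824000
t=2: π = [0.1480, 0.1720, 0.2360, 0.1800, 0.2640], E[r] = 0.2480, γ^t·E[r] = 0.158720, running G = 0.982720
t=3: π = [0.1472, 0.1740, 0.2344, 0.1796, 0.2648], E[r] = 0.2508, γ^t·E[r] = 0.128410, running G = 1.111130
t=4: π = [0.1469, 0.1739, 0.2348, 0.1798, 0.2646], E[r] = 0.2504, γ^t·E[r] = 0.102547, running G = 1.213677
t=5: π = [0.1470, 0.1738, 0.2348, 0.1798, 0.2646], E[r] = 0.2503, γ^t·E[r] = 0.082008, running G = 1.295685

G = 1.2957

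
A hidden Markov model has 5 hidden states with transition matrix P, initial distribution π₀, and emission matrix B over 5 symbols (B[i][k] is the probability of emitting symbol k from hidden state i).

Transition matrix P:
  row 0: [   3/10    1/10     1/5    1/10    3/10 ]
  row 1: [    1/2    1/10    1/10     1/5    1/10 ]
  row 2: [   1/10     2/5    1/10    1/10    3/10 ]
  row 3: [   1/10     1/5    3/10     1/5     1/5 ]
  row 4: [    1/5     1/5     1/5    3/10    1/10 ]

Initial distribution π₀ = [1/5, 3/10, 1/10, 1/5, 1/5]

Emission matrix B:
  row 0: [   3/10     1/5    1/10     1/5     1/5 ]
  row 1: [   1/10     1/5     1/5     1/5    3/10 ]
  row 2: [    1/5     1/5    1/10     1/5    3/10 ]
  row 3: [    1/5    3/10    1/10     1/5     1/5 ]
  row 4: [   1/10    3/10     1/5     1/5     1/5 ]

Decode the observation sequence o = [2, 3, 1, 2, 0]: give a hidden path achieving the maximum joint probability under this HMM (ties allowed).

path = [1, 0, 4, 1, 0]

t=0: δ = [2.000e-02, 6.000e-02, 1.000e-02, 2.000e-02, 4.000e-02]  (obs o_0=2)
t=1: δ = [6.000e-03, 1.600e-03, 1.600e-03, 2.400e-03, 1.200e-03]  ψ = [1, 4, 4, 1, 0]  (obs o_1=3)
t=2: δ = [3.600e-04, 1.280e-04, 2.400e-04, 1.800e-04, 5.400e-04]  ψ = [0, 2, 0, 0, 0]  (obs o_2=1)
t=3: δ = [1.080e-05, 2.160e-05, 1.080e-05, 1.620e-05, 2.160e-05]  ψ = [0, 4, 4, 4, 0]  (obs o_3=2)
t=4: δ = [3.240e-06, 4.320e-07, 9.720e-07, 1.296e-06, 3.240e-07]  ψ = [1, 2, 3, 4, 0]  (obs o_4=0)
backtrack: best end state = 0; path = [1, 0, 4, 1, 0]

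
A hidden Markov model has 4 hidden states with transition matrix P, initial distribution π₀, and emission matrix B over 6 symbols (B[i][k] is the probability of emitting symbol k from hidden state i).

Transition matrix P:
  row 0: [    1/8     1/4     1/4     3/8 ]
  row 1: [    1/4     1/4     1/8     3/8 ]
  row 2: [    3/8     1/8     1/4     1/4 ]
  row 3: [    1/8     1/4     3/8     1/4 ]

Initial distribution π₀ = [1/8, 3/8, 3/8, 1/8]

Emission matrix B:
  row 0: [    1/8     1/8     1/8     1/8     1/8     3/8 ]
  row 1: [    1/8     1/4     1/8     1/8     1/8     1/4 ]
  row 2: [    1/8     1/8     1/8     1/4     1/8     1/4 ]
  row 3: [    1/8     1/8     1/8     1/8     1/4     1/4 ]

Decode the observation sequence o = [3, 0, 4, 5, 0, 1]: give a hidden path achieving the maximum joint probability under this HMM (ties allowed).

t=0: δ = [1.562e-02, 4.688e-02, 9.375e-02, 1.562e-02]  (obs o_0=3)
t=1: δ = [4.395e-03, 1.465e-03, 2.930e-03, 2.930e-03]  ψ = [2, 1, 2, 2]  (obs o_1=0)
t=2: δ = [1.373e-04, 1.373e-04, 1.373e-04, 4.120e-04]  ψ = [2, 0, 0, 0]  (obs o_2=4)
t=3: δ = [1.931e-05, 2.575e-05, 3.862e-05, 2.575e-05]  ψ = [2, 3, 3, 3]  (obs o_3=5)
t=4: δ = [1.810e-06, 8.047e-07, 1.207e-06, 1.207e-06]  ψ = [2, 1, 2, 1]  (obs o_4=0)
t=5: δ = [5.658e-08, 1.132e-07, 5.658e-08, 8.487e-08]  ψ = [2, 0, 0, 0]  (obs o_5=1)
backtrack: best end state = 1; path = [2, 0, 3, 2, 0, 1]

path = [2, 0, 3, 2, 0, 1]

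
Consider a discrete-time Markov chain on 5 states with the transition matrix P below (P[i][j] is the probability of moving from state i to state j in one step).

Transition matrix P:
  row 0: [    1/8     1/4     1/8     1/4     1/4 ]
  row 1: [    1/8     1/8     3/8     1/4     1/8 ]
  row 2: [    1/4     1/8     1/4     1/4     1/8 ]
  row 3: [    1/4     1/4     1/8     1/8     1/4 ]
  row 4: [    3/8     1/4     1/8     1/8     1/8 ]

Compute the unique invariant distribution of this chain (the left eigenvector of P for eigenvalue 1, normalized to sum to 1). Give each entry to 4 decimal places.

π = [0.2198, 0.2000, 0.2000, 0.2025, 0.1778]

Balance equations π_j = Σ_i π_i·P[i][j]:
  π_0 = 1/8·π_0 + 1/8·π_1 + 1/4·π_2 + 1/4·π_3 + 3/8·π_4
  π_1 = 1/4·π_0 + 1/8·π_1 + 1/8·π_2 + 1/4·π_3 + 1/4·π_4
  π_2 = 1/8·π_0 + 3/8·π_1 + 1/4·π_2 + 1/8·π_3 + 1/8·π_4
  π_3 = 1/4·π_0 + 1/4·π_1 + 1/4·π_2 + 1/8·π_3 + 1/8·π_4
  normalize: π_0 + π_1 + π_2 + π_3 + π_4 = 1
Solving the linear system gives exactly π = [89/405, 1/5, 1/5, 82/405, 8/45].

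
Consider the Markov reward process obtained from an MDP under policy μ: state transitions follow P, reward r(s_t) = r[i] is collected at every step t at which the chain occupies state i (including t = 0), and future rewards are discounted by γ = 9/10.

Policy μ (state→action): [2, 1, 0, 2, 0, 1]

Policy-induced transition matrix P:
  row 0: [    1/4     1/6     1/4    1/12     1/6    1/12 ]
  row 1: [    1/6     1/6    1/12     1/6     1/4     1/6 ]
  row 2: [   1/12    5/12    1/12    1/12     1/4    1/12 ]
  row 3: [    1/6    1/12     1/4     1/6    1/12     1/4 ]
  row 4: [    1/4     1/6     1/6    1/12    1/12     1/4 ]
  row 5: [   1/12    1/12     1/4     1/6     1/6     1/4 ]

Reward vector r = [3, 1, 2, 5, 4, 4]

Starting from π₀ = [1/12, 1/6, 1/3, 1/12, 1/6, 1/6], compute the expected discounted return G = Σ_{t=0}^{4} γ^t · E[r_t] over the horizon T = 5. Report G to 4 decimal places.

G = 12.2313

t=0: π = [0.0833, 0.1667, 0.3333, 0.0833, 0.1667, 0.1667], E[r] = 2.8333, γ^t·E[r] = 2.833333, running G = 2.833333
t=1: π = [0.1458, 0.2292, 0.1528, 0.1181, 0.1875, 0.1667], E[r] = 2.9792, γ^t·E[r] = 2.681250, running G = 5.514583
t=2: π = [0.1678, 0.1811, 0.1707, 0.1262, 0.1730, 0.1811], E[r] = 3.0735, γ^t·E[r] = 2.489531, running G = 8.004115
t=3: π = [0.1658, 0.1837, 0.1769, 0.1240, 0.1711, 0.1785], E[r] = 3.0532, γ^t·E[r] = 2.225777, running G = 10.229892
t=4: π = [0.1651, 0.1857, 0.1756, 0.1239, 0.1721, 0.1776], E[r] = 3.0504, γ^t·E[r] = 2.001367, running G = 12.231259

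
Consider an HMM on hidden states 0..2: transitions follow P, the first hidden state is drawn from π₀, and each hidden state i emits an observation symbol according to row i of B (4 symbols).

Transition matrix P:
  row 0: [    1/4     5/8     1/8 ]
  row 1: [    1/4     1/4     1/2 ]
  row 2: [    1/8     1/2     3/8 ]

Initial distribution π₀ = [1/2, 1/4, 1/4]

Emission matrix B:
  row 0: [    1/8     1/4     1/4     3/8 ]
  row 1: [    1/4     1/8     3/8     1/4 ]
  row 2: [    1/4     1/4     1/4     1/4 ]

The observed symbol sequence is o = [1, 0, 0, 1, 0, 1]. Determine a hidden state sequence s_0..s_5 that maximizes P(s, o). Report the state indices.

t=0: δ = [1.250e-01, 3.125e-02, 6.250e-02]  (obs o_0=1)
t=1: δ = [3.906e-03, 1.953e-02, 5.859e-03]  ψ = [0, 0, 2]  (obs o_1=0)
t=2: δ = [6.104e-04, 1.221e-03, 2.441e-03]  ψ = [1, 1, 1]  (obs o_2=0)
t=3: δ = [7.629e-05, 1.526e-04, 2.289e-04]  ψ = [1, 2, 2]  (obs o_3=1)
t=4: δ = [4.768e-06, 2.861e-05, 2.146e-05]  ψ = [1, 2, 2]  (obs o_4=0)
t=5: δ = [1.788e-06, 1.341e-06, 3.576e-06]  ψ = [1, 2, 1]  (obs o_5=1)
backtrack: best end state = 2; path = [0, 1, 2, 2, 1, 2]

path = [0, 1, 2, 2, 1, 2]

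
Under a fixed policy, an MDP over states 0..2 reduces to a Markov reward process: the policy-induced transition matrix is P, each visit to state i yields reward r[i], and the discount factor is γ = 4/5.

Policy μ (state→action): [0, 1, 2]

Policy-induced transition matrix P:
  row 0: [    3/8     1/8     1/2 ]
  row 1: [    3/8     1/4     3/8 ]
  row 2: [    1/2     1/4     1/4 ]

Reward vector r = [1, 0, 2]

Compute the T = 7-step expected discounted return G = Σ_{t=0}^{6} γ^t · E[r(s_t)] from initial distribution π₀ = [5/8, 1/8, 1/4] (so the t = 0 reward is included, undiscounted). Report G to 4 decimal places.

t=0: π = [0.6250, 0.1250, 0.2500], E[r] = 1.1250, γ^t·E[r] = 1.125000, running G = 1.125000
t=1: π = [0.4063, 0.1719, 0.4219], E[r] = 1.2500, γ^t·E[r] = 1.000000, running G = 2.125000
t=2: π = [0.4277, 0.1992, 0.3730], E[r] = 1.1738, γ^t·E[r] = 0.751250, running G = 2.876250
t=3: π = [0.4216, 0.1965, 0.3818], E[r] = 1.1853, γ^t·E[r] = 0.606875, running G = 3.483125
t=4: π = [0.4227, 0.1973, 0.3800], E[r] = 1.1827, γ^t·E[r] = 0.484425, running G = 3.967550
t=5: π = [0.4225, 0.1972, 0.3803], E[r] = 1.1832, γ^t·E[r] = 0.387706, running G = 4.355256
t=6: π = [0.4225, 0.1972, 0.3803], E[r] = 1.1831, γ^t·E[r] = 0.310138, running G = 4.665394

G = 4.6654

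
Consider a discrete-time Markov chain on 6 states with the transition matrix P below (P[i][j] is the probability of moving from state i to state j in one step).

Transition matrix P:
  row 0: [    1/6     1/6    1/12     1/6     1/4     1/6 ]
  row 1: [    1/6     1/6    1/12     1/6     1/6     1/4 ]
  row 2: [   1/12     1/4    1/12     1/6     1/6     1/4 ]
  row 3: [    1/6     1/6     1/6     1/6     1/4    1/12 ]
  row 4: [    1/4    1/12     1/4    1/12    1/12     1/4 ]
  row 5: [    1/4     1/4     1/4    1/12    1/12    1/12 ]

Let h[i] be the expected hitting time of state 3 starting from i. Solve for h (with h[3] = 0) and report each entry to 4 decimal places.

First-step conditioning: h[3] = 0; for i ≠ 3, h[i] = 1 + Σ_k P[i][k]·h[k].
  h[0] = 1 + 1/6·h[0] + 1/6·h[1] + 1/12·h[2] + 1/4·h[4] + 1/6·h[5]
  h[1] = 1 + 1/6·h[0] + 1/6·h[1] + 1/12·h[2] + 1/6·h[4] + 1/4·h[5]
  h[2] = 1 + 1/12·h[0] + 1/4·h[1] + 1/12·h[2] + 1/6·h[4] + 1/4·h[5]
  h[4] = 1 + 1/4·h[0] + 1/12·h[1] + 1/4·h[2] + 1/12·h[4] + 1/4·h[5]
  h[5] = 1 + 1/4·h[0] + 1/4·h[1] + 1/4·h[2] + 1/12·h[4] + 1/12·h[5]
Solving the 5×5 linear system over states ≠ 3 gives exactly h = [157272/21557, 157128/21557, 157116/21557, 0, 169224/21557, 167496/21557] (h[3] = 0 is the target).

h = [7.2956, 7.2890, 7.2884, 0.0000, 7.8501, 7.7699]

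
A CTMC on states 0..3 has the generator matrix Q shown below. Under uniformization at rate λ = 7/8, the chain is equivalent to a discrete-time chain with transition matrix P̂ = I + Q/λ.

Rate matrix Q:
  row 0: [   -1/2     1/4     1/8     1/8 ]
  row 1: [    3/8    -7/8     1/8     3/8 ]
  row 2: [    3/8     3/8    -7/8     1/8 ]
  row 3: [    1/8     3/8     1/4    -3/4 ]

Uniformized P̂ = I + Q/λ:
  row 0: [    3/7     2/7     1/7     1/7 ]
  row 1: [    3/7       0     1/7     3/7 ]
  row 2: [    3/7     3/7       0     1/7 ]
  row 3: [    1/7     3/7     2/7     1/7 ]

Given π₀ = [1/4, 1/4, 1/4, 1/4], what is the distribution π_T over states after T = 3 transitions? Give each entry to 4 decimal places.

t=0: π = [0.2500, 0.2500, 0.2500, 0.2500]
t=1: π = [0.3571, 0.2857, 0.1429, 0.2143]
t=2: π = [0.3673, 0.2551, 0.1531, 0.2245]
t=3: π = [0.3644, 0.2668, 0.1531, 0.2157]

π = [0.3644, 0.2668, 0.1531, 0.2157]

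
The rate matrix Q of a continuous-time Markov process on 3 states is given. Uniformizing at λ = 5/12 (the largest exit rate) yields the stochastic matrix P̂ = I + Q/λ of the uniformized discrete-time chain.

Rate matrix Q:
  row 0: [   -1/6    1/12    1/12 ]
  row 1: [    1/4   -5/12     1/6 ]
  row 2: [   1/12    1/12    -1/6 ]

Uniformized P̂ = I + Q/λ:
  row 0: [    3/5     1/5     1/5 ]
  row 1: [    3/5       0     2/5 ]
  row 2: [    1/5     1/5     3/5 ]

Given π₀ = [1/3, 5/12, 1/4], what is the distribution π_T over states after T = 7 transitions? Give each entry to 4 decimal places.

π = [0.4445, 0.1667, 0.3888]

t=0: π = [0.3333, 0.4167, 0.2500]
t=1: π = [0.5000, 0.1167, 0.3833]
t=2: π = [0.4467, 0.1767, 0.3767]
t=3: π = [0.4493, 0.1647, 0.3860]
t=4: π = [0.4456, 0.1671, 0.3873]
t=5: π = [0.4451, 0.1666, 0.3883]
t=6: π = [0.4447, 0.1667, 0.3887]
t=7: π = [0.4445, 0.1667, 0.3888]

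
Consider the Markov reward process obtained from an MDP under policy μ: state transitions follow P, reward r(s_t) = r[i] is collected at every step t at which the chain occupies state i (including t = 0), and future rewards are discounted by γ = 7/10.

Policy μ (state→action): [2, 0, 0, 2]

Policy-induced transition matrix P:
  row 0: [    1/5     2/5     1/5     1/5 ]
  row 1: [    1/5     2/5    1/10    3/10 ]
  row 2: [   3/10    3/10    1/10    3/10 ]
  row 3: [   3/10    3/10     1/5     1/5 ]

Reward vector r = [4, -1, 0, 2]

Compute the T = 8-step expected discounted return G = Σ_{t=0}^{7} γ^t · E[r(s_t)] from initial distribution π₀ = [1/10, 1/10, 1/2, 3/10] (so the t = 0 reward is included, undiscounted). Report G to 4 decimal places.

t=0: π = [0.1000, 0.1000, 0.5000, 0.3000], E[r] = 0.9000, γ^t·E[r] = 0.900000, running G = 0.900000
t=1: π = [0.2800, 0.3200, 0.1400, 0.2600], E[r] = 1.3200, γ^t·E[r] = 0.924000, running G = 1.824000
t=2: π = [0.2400, 0.3600, 0.1540, 0.2460], E[r] = 1.0920, γ^t·E[r] = 0.535080, running G = 2.359080
t=3: π = [0.2400, 0.3600, 0.1486, 0.2514], E[r] = 1.1028, γ^t·E[r] = 0.378260, running G = 2.737340
t=4: π = [0.2400, 0.3600, 0.1491, 0.2509], E[r] = 1.1017, γ^t·E[r] = 0.264523, running G = 3.001863
t=5: π = [0.2400, 0.3600, 0.1491, 0.2509], E[r] = 1.1018, γ^t·E[r] = 0.185184, running G = 3.187048
t=6: π = [0.2400, 0.3600, 0.1491, 0.2509], E[r] = 1.1018, γ^t·E[r] = 0.129628, running G = 3.316675
t=7: π = [0.2400, 0.3600, 0.1491, 0.2509], E[r] = 1.1018, γ^t·E[r] = 0.090739, running G = 3.407415

G = 3.4074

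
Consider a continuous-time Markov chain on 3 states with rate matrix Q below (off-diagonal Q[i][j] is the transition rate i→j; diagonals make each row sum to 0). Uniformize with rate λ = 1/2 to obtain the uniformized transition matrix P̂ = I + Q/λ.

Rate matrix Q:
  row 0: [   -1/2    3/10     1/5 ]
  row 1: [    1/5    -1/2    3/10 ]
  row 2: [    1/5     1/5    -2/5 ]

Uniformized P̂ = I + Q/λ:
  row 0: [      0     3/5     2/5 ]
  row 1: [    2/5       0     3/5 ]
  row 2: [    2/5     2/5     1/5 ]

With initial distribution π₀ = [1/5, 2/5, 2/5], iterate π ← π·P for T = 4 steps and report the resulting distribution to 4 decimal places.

π = [0.2835, 0.3328, 0.3837]

t=0: π = [0.2000, 0.4000, 0.4000]
t=1: π = [0.3200, 0.2800, 0.4000]
t=2: π = [0.2720, 0.3520, 0.3760]
t=3: π = [0.2912, 0.3136, 0.3952]
t=4: π = [0.2835, 0.3328, 0.3837]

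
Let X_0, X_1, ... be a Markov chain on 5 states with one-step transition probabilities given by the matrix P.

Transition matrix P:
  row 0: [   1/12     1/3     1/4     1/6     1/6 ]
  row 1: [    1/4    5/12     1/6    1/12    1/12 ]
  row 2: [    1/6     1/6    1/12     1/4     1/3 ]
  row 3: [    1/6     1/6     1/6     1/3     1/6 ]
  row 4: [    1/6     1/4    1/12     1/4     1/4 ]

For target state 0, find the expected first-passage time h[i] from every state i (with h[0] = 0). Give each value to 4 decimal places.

h = [0.0000, 4.7618, 5.3424, 5.3505, 5.2977]

First-step conditioning: h[0] = 0; for i ≠ 0, h[i] = 1 + Σ_k P[i][k]·h[k].
  h[1] = 1 + 5/12·h[1] + 1/6·h[2] + 1/12·h[3] + 1/12·h[4]
  h[2] = 1 + 1/6·h[1] + 1/12·h[2] + 1/4·h[3] + 1/3·h[4]
  h[3] = 1 + 1/6·h[1] + 1/6·h[2] + 1/3·h[3] + 1/6·h[4]
  h[4] = 1 + 1/4·h[1] + 1/12·h[2] + 1/4·h[3] + 1/4·h[4]
Solving the 4×4 linear system over states ≠ 0 gives exactly h = [0, 3519/739, 3948/739, 3954/739, 3915/739] (h[0] = 0 is the target).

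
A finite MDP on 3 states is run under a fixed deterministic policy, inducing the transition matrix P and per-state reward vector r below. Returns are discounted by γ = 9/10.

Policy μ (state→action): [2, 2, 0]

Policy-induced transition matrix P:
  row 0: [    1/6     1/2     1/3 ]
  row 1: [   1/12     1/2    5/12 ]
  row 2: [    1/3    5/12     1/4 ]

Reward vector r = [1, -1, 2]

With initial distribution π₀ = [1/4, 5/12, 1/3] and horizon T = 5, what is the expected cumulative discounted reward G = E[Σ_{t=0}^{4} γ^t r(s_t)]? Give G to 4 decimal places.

G = 1.7369

t=0: π = [0.2500, 0.4167, 0.3333], E[r] = 0.5000, γ^t·E[r] = 0.500000, running G = 0.500000
t=1: π = [0.1875, 0.4722, 0.3403], E[r] = 0.3958, γ^t·E[r] = 0.356250, running G = 0.856250
t=2: π = [0.1840, 0.4716, 0.3443], E[r] = 0.4010, γ^t·E[r] = 0.324844, running G = 1.181094
t=3: π = [0.1848, 0.4713, 0.3439], E[r] = 0.4013, γ^t·E[r] = 0.292570, running G = 1.473664
t=4: π = [0.1847, 0.4713, 0.3439], E[r] = 0.4013, γ^t·E[r] = 0.263274, running G = 1.736938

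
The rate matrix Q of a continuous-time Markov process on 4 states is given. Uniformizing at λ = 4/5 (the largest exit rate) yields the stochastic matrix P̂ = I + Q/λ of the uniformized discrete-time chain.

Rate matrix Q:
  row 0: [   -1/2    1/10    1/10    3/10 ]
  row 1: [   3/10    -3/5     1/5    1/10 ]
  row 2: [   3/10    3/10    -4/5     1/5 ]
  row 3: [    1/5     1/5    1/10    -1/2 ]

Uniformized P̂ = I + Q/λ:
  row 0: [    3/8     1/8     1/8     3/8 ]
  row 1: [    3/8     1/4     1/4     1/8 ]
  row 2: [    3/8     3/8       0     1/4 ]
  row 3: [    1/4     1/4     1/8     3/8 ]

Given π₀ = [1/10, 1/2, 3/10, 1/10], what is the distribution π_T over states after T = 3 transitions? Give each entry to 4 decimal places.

π = [0.3391, 0.2240, 0.1354, 0.3016]

t=0: π = [0.1000, 0.5000, 0.3000, 0.1000]
t=1: π = [0.3625, 0.2750, 0.1500, 0.2125]
t=2: π = [0.3484, 0.2234, 0.1406, 0.2875]
t=3: π = [0.3391, 0.2240, 0.1354, 0.3016]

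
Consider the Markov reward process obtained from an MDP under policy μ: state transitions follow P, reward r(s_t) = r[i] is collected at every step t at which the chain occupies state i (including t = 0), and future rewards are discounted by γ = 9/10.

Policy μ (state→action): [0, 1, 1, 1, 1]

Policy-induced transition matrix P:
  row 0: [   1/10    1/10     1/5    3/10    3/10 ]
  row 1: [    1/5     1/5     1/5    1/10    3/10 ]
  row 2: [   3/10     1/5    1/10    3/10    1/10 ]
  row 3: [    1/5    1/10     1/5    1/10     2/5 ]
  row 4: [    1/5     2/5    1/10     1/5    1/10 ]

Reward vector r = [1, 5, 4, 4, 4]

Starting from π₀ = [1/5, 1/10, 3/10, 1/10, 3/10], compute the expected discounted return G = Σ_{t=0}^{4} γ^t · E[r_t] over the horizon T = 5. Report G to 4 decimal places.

t=0: π = [0.2000, 0.1000, 0.3000, 0.1000, 0.3000], E[r] = 3.5000, γ^t·E[r] = 3.500000, running G = 3.500000
t=1: π = [0.2100, 0.2300, 0.1400, 0.2300, 0.1900], E[r] = 3.6000, γ^t·E[r] = 3.240000, running G = 6.740000
t=2: π = [0.1930, 0.1940, 0.1670, 0.1890, 0.2570], E[r] = 3.6150, γ^t·E[r] = 2.928150, running G = 9.668150
t=3: π = [0.1974, 0.2132, 0.1576, 0.1977, 0.2341], E[r] = 3.6210, γ^t·E[r] = 2.639709, running G = 12.307859
t=4: π = [0.1960, 0.2073, 0.1608, 0.1944, 0.2414], E[r] = 3.6193, γ^t·E[r] = 2.374590, running G = 14.682449

G = 14.6824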